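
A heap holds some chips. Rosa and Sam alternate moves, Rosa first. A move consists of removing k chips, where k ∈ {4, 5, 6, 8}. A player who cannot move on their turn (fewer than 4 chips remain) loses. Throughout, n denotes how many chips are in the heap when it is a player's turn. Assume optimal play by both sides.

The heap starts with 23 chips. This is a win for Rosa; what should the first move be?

Remove 8, leaving 15.

Work bottom-up. With no move the player to move loses. Otherwise the position is W if at least one move leads to an L position for the opponent, and L if every move leads to a W.
n=0: no move → L
n=1: no move → L
n=2: no move → L
n=3: no move → L
n=4: W (go to 0, an L position)
n=5: W (go to 1, an L position)
n=6: W (go to 2, an L position)
n=7: W (go to 3, an L position)
n=8: W (go to 3, an L position)
n=9: W (go to 3, an L position)
n=10: W (go to 2, an L position)
n=11: W (go to 3, an L position)
n=12: L (options 8(W), 7(W), 6(W), 4(W) are all W)
n=13: L (options 9(W), 8(W), 7(W), 5(W) are all W)
n=14: L (options 10(W), 9(W), 8(W), 6(W) are all W)
n=15: L (options 11(W), 10(W), 9(W), 7(W) are all W)
n=16: W (go to 12, an L position)
n=17: W (go to 13, an L position)
n=18: W (go to 14, an L position)
n=19: W (go to 15, an L position)
n=20: W (go to 15, an L position)
n=21: W (go to 15, an L position)
n=22: W (go to 14, an L position)
n=23: W (go to 15, an L position)
From 23, the L positions reachable in one move are: 15.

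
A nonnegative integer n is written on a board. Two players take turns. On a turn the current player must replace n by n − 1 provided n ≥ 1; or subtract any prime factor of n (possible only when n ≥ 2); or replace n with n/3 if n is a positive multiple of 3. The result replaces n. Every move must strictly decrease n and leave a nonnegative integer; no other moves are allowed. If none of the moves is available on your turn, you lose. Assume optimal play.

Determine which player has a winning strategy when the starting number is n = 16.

Work bottom-up. With no move the player to move loses. Otherwise the position is W if at least one move leads to an L position for the opponent, and L if every move leads to a W.
n=0: no move → L
n=1: reaches L-position 0 → W
n=2: reaches L-position 0 → W
n=3: reaches L-position 0 → W
n=4: only reaches 2(W), 3(W), all W → L
n=5: reaches L-position 0 → W
n=6: reaches L-position 4 → W
n=7: reaches L-position 0 → W
n=8: only reaches 6(W), 7(W), all W → L
n=9: reaches L-position 8 → W
n=10: reaches L-position 8 → W
n=11: reaches L-position 0 → W
n=12: reaches L-position 4 → W
n=13: reaches L-position 0 → W
n=14: only reaches 7(W), 12(W), 13(W), all W → L
n=15: reaches L-position 14 → W
n=16: reaches L-position 14 → W
The starting position 16 is W: the player to move should move to 14, handing over an L position.

The first player wins.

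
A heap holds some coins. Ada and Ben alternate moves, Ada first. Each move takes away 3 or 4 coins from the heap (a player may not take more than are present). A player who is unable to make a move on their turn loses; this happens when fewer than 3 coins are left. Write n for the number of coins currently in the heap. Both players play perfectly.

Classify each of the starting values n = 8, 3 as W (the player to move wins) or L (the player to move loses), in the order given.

Positions with no move are L. A position that does have a move is losing for the player to move precisely when every available move leads to a winning position for the opponent. Fill in the labels:
n=0: no move → L
n=1: no move → L
n=2: no move → L
n=3: can move to 0, which is L ⇒ W
n=4: can move to 1, which is L ⇒ W
n=5: can move to 2, which is L ⇒ W
n=6: can move to 2, which is L ⇒ W
n=7: moves to 4(W), 3(W); every one is W ⇒ L
n=8: moves to 5(W), 4(W); every one is W ⇒ L

8: L, 3: W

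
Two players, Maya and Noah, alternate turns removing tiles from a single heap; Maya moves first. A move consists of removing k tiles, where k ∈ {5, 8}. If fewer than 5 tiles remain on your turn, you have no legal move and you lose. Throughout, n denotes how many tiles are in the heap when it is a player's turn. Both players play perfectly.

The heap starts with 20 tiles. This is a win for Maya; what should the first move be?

Work bottom-up. With no move the player to move loses. Otherwise the position is W if at least one move leads to an L position for the opponent, and L if every move leads to a W.
n=0: no move → L
n=1: no move → L
n=2: no move → L
n=3: no move → L
n=4: no move → L
n=5: reaches L-position 0 → W
n=6: reaches L-position 1 → W
n=7: reaches L-position 2 → W
n=8: reaches L-position 3 → W
n=9: reaches L-position 4 → W
n=10: reaches L-position 2 → W
n=11: reaches L-position 3 → W
n=12: reaches L-position 4 → W
n=13: only reaches 8(W), 5(W), all W → L
n=14: only reaches 9(W), 6(W), all W → L
n=15: only reaches 10(W), 7(W), all W → L
n=16: only reaches 11(W), 8(W), all W → L
n=17: only reaches 12(W), 9(W), all W → L
n=18: reaches L-position 13 → W
n=19: reaches L-position 14 → W
n=20: reaches L-position 15 → W
From 20, the L positions reachable in one move are: 15.

Remove 5, leaving 15.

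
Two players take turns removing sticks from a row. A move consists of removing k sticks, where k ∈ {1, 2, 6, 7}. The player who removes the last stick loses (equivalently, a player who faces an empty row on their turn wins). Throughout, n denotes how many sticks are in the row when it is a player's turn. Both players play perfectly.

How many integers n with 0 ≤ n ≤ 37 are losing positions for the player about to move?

10

Work bottom-up. With no move the player to move wins. Otherwise the position is W if at least one move leads to an L position for the opponent, and L if every move leads to a W.
n=0: no move; the opponent has just taken the last stick and therefore loses → W
n=1: only reaches 0(W), which is W → L
n=2: reaches L-position 1 → W
n=3: reaches L-position 1 → W
n=4: only reaches 3(W), 2(W), all W → L
n=5: reaches L-position 4 → W
n=6: reaches L-position 4 → W
n=7: reaches L-position 1 → W
n=8: reaches L-position 1 → W
n=9: only reaches 8(W), 7(W), 3(W), 2(W), all W → L
n=10: reaches L-position 9 → W
n=11: reaches L-position 9 → W
n=12: only reaches 11(W), 10(W), 6(W), 5(W), all W → L
n=13: reaches L-position 12 → W
n=14: reaches L-position 12 → W
n=15: reaches L-position 9 → W
n=16: reaches L-position 9 → W
n=17: only reaches 16(W), 15(W), 11(W), 10(W), all W → L
n=18: reaches L-position 17 → W
n=19: reaches L-position 17 → W
n=20: only reaches 19(W), 18(W), 14(W), 13(W), all W → L
n=21: reaches L-position 20 → W
n=22: reaches L-position 20 → W
n=23: reaches L-position 17 → W
n=24: reaches L-position 17 → W
n=25: only reaches 24(W), 23(W), 19(W), 18(W), all W → L
n=26: reaches L-position 25 → W
n=27: reaches L-position 25 → W
n=28: only reaches 27(W), 26(W), 22(W), 21(W), all W → L
n=29: reaches L-position 28 → W
n=30: reaches L-position 28 → W
n=31: reaches L-position 25 → W
n=32: reaches L-position 25 → W
n=33: only reaches 32(W), 31(W), 27(W), 26(W), all W → L
n=34: reaches L-position 33 → W
n=35: reaches L-position 33 → W
n=36: only reaches 35(W), 34(W), 30(W), 29(W), all W → L
n=37: reaches L-position 36 → W
L entries with 0 ≤ n ≤ 37: n = 1, 4, 9, 12, 17, 20, 25, 28, 33, 36; that makes 10.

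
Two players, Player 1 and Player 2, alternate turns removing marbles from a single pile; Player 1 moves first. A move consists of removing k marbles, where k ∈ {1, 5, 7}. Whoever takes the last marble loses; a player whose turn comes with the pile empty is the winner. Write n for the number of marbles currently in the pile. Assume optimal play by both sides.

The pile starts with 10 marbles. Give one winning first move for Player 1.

Remove 1, leaving 9.

Label each position W (a win for the player to move) or L (a loss). A position with no legal move is W; any other position is W exactly when some move reaches an L, and L when every move reaches a W.
n=0: no move; the opponent has just taken the last marble and therefore loses → W
n=1: the only move is to 0(W), a W ⇒ L
n=2: can move to 1, which is L ⇒ W
n=3: the only move is to 2(W), a W ⇒ L
n=4: can move to 3, which is L ⇒ W
n=5: moves to 4(W), 0(W); every one is W ⇒ L
n=6: can move to 5, which is L ⇒ W
n=7: moves to 6(W), 2(W), 0(W); every one is W ⇒ L
n=8: can move to 7, which is L ⇒ W
n=9: moves to 8(W), 4(W), 2(W); every one is W ⇒ L
n=10: can move to 9, which is L ⇒ W
From 10, the L positions reachable in one move are: 9, 5, 3. Any move reaching one of these is winning.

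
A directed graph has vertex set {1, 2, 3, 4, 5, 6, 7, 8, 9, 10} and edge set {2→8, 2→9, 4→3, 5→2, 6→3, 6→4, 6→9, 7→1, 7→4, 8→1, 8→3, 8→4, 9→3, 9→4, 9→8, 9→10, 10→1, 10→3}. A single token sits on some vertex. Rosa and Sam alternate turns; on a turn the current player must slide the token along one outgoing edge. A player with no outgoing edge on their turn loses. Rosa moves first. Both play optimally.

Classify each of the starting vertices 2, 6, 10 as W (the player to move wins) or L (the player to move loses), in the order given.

Use the standard recursion: the mover loses at a terminal position; elsewhere, the mover wins exactly when some move hands the opponent an L position.
Every edge goes from a vertex to one that appears earlier in the order 1, 3, 10, 4, 8, 9, 2, 5, 6, 7, so processing vertices in that order labels each vertex after all of its successors.
1: no outgoing edge → L
3: no outgoing edge → L
10: W (go to 3, an L position)
4: W (go to 3, an L position)
8: W (go to 3, an L position)
9: W (go to 3, an L position)
2: L (options 9(W), 8(W) are all W)
5: W (go to 2, an L position)
6: W (go to 3, an L position)
7: W (go to 1, an L position)

2: L, 6: W, 10: W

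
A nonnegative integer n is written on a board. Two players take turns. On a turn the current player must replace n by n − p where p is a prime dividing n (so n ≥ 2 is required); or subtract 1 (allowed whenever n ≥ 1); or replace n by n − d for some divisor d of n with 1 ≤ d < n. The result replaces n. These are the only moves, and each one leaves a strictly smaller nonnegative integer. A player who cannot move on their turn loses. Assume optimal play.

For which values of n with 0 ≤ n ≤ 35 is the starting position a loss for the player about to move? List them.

0, 4, 9, 14, 20, 26, 32, 35

Positions with no move are L. A position that does have a move is losing for the player to move precisely when every available move leads to a winning position for the opponent. Fill in the labels:
n=0: no move → L
n=1: reaches L-position 0 → W
n=2: reaches L-position 0 → W
n=3: reaches L-position 0 → W
n=4: only reaches 2(W), 3(W), all W → L
n=5: reaches L-position 0 → W
n=6: reaches L-position 4 → W
n=7: reaches L-position 0 → W
n=8: reaches L-position 4 → W
n=9: only reaches 6(W), 8(W), all W → L
n=10: reaches L-position 9 → W
n=11: reaches L-position 0 → W
n=12: reaches L-position 9 → W
n=13: reaches L-position 0 → W
n=14: only reaches 7(W), 12(W), 13(W), all W → L
n=15: reaches L-position 14 → W
n=16: reaches L-position 14 → W
n=17: reaches L-position 0 → W
n=18: reaches L-position 9 → W
n=19: reaches L-position 0 → W
n=20: only reaches 10(W), 15(W), 16(W), 18(W), 19(W), all W → L
n=21: reaches L-position 14 → W
n=22: reaches L-position 20 → W
n=23: reaches L-position 0 → W
n=24: reaches L-position 20 → W
n=25: reaches L-position 20 → W
n=26: only reaches 13(W), 24(W), 25(W), all W → L
n=27: reaches L-position 26 → W
n=28: reaches L-position 14 → W
n=29: reaches L-position 0 → W
n=30: reaches L-position 20 → W
n=31: reaches L-position 0 → W
n=32: only reaches 16(W), 24(W), 28(W), 30(W), 31(W), all W → L
n=33: reaches L-position 32 → W
n=34: reaches L-position 32 → W
n=35: only reaches 28(W), 30(W), 34(W), all W → L
Reading off the rows marked L gives the requested list; there are 8 such values of n.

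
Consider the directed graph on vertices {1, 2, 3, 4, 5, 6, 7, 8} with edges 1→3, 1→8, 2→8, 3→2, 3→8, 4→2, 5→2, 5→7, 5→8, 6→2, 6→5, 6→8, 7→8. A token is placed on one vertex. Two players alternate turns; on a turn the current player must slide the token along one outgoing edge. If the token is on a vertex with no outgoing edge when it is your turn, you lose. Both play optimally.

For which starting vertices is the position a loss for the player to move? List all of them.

4, 8

Use the standard recursion: the mover loses at a terminal position; elsewhere, the mover wins exactly when some move hands the opponent an L position.
Every edge goes from a vertex to one that appears earlier in the order 8, 2, 4, 3, 7, 5, 6, 1, so processing vertices in that order labels each vertex after all of its successors.
8: no outgoing edge → L
2: reaches L-position 8 → W
4: only reaches 2(W), which is W → L
3: reaches L-position 8 → W
7: reaches L-position 8 → W
5: reaches L-position 8 → W
6: reaches L-position 8 → W
1: reaches L-position 8 → W
Reading off the rows marked L gives the requested list; there are 2 such vertices.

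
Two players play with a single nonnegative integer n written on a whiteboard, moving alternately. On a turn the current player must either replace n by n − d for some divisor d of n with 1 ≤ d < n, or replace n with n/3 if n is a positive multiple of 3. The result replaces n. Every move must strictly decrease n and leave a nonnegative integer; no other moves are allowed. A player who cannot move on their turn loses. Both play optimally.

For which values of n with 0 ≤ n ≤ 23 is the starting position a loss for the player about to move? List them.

Classify positions by backward induction: terminal positions (no move available) are L. From any other position, the mover wins iff some move reaches an L.
n=0: no move → L
n=1: no move → L
n=2: reaches L-position 1 → W
n=3: reaches L-position 1 → W
n=4: only reaches 2(W), 3(W), all W → L
n=5: reaches L-position 4 → W
n=6: reaches L-position 4 → W
n=7: only reaches 6(W), which is W → L
n=8: reaches L-position 4 → W
n=9: only reaches 3(W), 6(W), 8(W), all W → L
n=10: reaches L-position 9 → W
n=11: only reaches 10(W), which is W → L
n=12: reaches L-position 4 → W
n=13: only reaches 12(W), which is W → L
n=14: reaches L-position 7 → W
n=15: only reaches 5(W), 10(W), 12(W), 14(W), all W → L
n=16: reaches L-position 15 → W
n=17: only reaches 16(W), which is W → L
n=18: reaches L-position 9 → W
n=19: only reaches 18(W), which is W → L
n=20: reaches L-position 15 → W
n=21: reaches L-position 7 → W
n=22: reaches L-position 11 → W
n=23: only reaches 22(W), which is W → L
The losing starting values of n are exactly the entries labelled L in this table (11 of them).

0, 1, 4, 7, 9, 11, 13, 15, 17, 19, 23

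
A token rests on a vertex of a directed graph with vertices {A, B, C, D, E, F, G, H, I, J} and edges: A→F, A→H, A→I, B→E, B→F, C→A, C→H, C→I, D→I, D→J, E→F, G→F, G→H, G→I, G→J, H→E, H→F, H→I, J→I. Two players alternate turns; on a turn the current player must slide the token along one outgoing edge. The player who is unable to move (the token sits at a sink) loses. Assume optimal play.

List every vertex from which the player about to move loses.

Compute win/loss labels from the base case upward. A position with no move is L. Any other position is W if it can reach an L in one move, else L.
Every edge goes from a vertex to one that appears earlier in the order I, F, E, H, J, G, D, A, B, C, so processing vertices in that order labels each vertex after all of its successors.
I: no outgoing edge → L
F: no outgoing edge → L
E: can move to F, which is L ⇒ W
H: can move to F, which is L ⇒ W
J: can move to I, which is L ⇒ W
G: can move to F, which is L ⇒ W
D: can move to I, which is L ⇒ W
A: can move to F, which is L ⇒ W
B: can move to F, which is L ⇒ W
C: can move to I, which is L ⇒ W
Reading off the rows marked L gives the requested list; there are 2 such vertices.

F, I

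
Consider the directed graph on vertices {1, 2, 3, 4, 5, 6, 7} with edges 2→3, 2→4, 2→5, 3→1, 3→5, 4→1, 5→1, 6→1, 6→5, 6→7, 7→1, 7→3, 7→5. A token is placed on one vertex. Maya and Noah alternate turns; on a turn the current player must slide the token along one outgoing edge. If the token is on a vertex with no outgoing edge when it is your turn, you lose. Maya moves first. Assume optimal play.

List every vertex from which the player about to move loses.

Compute win/loss labels from the base case upward. A position with no move is L. Any other position is W if it can reach an L in one move, else L.
Every edge goes from a vertex to one that appears earlier in the order 1, 5, 3, 4, 7, 2, 6, so processing vertices in that order labels each vertex after all of its successors.
1: no outgoing edge → L
5: →1(L), so W
3: →1(L), so W
4: →1(L), so W
7: →1(L), so W
2: →4(W), 3(W), 5(W) — all W, so L
6: →1(L), so W
The losing starting vertices are exactly the entries labelled L in this table (2 of them).

1, 2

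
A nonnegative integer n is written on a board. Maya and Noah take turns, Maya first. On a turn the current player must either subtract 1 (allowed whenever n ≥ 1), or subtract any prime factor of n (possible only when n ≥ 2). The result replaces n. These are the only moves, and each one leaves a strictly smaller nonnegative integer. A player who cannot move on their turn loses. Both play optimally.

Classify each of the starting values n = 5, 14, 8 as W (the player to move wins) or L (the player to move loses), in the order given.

5: W, 14: W, 8: L

Label each position W (a win for the player to move) or L (a loss). A position with no legal move is L; any other position is W exactly when some move reaches an L, and L when every move reaches a W.
n=0: no move → L
n=1: can move to 0, which is L ⇒ W
n=2: can move to 0, which is L ⇒ W
n=3: can move to 0, which is L ⇒ W
n=4: moves to 2(W), 3(W); every one is W ⇒ L
n=5: can move to 0, which is L ⇒ W
n=6: can move to 4, which is L ⇒ W
n=7: can move to 0, which is L ⇒ W
n=8: moves to 6(W), 7(W); every one is W ⇒ L
n=9: can move to 8, which is L ⇒ W
n=10: can move to 8, which is L ⇒ W
n=11: can move to 0, which is L ⇒ W
n=12: moves to 9(W), 10(W), 11(W); every one is W ⇒ L
n=13: can move to 0, which is L ⇒ W
n=14: can move to 12, which is L ⇒ W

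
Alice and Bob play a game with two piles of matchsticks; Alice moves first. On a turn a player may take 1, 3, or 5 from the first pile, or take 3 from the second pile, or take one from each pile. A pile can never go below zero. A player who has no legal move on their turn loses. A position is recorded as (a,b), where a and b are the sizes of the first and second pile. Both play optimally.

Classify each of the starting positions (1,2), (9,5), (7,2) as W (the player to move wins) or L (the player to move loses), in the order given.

Build the W/L table. Terminal = L. A non-terminal position is W if it has a move to some L; otherwise it is L.
No move ever increases a pile, so every position that can arise here has a ≤ 9 and b ≤ 5; it is enough to label the cells with 0 ≤ a ≤ 9 and 0 ≤ b ≤ 5.
Every move lowers a or b (never raises either), so fill the grid row by row in increasing a, and left to right within a row: each cell's successors are then already labelled.
      b=0  b=1  b=2  b=3  b=4  b=5
a=0:    L    L    L    W    W    W
a=1:    W    W    W    W    L    L
a=2:    L    L    L    W    W    W
a=3:    W    W    W    W    L    L
a=4:    L    L    L    W    W    W
a=5:    W    W    W    W    L    L
a=6:    L    L    L    W    W    W
a=7:    W    W    W    W    L    L
a=8:    L    L    L    W    W    W
a=9:    W    W    W    W    L    L
Cells with no legal move (terminal, hence L): (0,0), (0,1), (0,2).
The remaining L cells, each justified by listing all of its moves:
(1,4): →(0,4)(W), (1,1)(W), (0,3)(W) — all W, so L
(1,5): →(0,5)(W), (1,2)(W), (0,4)(W) — all W, so L
(2,0): →(1,0)(W) only, which is W, so L
(2,1): →(1,1)(W), (1,0)(W) — all W, so L
(2,2): →(1,2)(W), (1,1)(W) — all W, so L
(3,4): →(2,4)(W), (0,4)(W), (3,1)(W), (2,3)(W) — all W, so L
(3,5): →(2,5)(W), (0,5)(W), (3,2)(W), (2,4)(W) — all W, so L
(4,0): →(3,0)(W), (1,0)(W) — all W, so L
(4,1): →(3,1)(W), (1,1)(W), (3,0)(W) — all W, so L
(4,2): →(3,2)(W), (1,2)(W), (3,1)(W) — all W, so L
(5,4): →(4,4)(W), (2,4)(W), (0,4)(W), (5,1)(W), (4,3)(W) — all W, so L
(5,5): →(4,5)(W), (2,5)(W), (0,5)(W), (5,2)(W), (4,4)(W) — all W, so L
(6,0): →(5,0)(W), (3,0)(W), (1,0)(W) — all W, so L
(6,1): →(5,1)(W), (3,1)(W), (1,1)(W), (5,0)(W) — all W, so L
(6,2): →(5,2)(W), (3,2)(W), (1,2)(W), (5,1)(W) — all W, so L
(7,4): →(6,4)(W), (4,4)(W), (2,4)(W), (7,1)(W), (6,3)(W) — all W, so L
(7,5): →(6,5)(W), (4,5)(W), (2,5)(W), (7,2)(W), (6,4)(W) — all W, so L
(8,0): →(7,0)(W), (5,0)(W), (3,0)(W) — all W, so L
(8,1): →(7,1)(W), (5,1)(W), (3,1)(W), (7,0)(W) — all W, so L
(8,2): →(7,2)(W), (5,2)(W), (3,2)(W), (7,1)(W) — all W, so L
(9,4): →(8,4)(W), (6,4)(W), (4,4)(W), (9,1)(W), (8,3)(W) — all W, so L
(9,5): →(8,5)(W), (6,5)(W), (4,5)(W), (9,2)(W), (8,4)(W) — all W, so L
Every other cell has at least one move into one of the L cells above, so it is W.
(1,2): the move to (0,2) reaches an L cell, so W
(9,5): one of the L cells justified above, so L
(7,2): the move to (6,2) reaches an L cell, so W

(1,2): W, (9,5): L, (7,2): W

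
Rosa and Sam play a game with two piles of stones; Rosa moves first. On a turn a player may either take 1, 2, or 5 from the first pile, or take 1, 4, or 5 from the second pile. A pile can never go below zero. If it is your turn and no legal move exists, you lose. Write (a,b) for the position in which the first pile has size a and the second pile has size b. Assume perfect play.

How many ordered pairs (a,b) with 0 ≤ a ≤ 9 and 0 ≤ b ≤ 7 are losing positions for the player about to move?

20

Compute win/loss labels from the base case upward. A position with no move is L. Any other position is W if it can reach an L in one move, else L.
Every move lowers a or b (never raises either), so fill the grid row by row in increasing a, and left to right within a row: each cell's successors are then already labelled.
      b=0  b=1  b=2  b=3  b=4  b=5  b=6  b=7
a=0:    L    W    L    W    W    W    W    W
a=1:    W    L    W    L    W    W    W    W
a=2:    W    W    W    W    L    W    L    W
a=3:    L    W    L    W    W    W    W    W
a=4:    W    L    W    L    W    W    W    W
a=5:    W    W    W    W    L    W    L    W
a=6:    L    W    L    W    W    W    W    W
a=7:    W    L    W    L    W    W    W    W
a=8:    W    W    W    W    L    W    L    W
a=9:    L    W    L    W    W    W    W    W
Cells with no legal move (terminal, hence L): (0,0).
The remaining L cells, each justified by listing all of its moves:
(0,2): the only move is to (0,1)(W), a W ⇒ L
(1,1): moves to (0,1)(W), (1,0)(W); every one is W ⇒ L
(1,3): moves to (0,3)(W), (1,2)(W); every one is W ⇒ L
(2,4): moves to (1,4)(W), (0,4)(W), (2,3)(W), (2,0)(W); every one is W ⇒ L
(2,6): moves to (1,6)(W), (0,6)(W), (2,5)(W), (2,2)(W), (2,1)(W); every one is W ⇒ L
(3,0): moves to (2,0)(W), (1,0)(W); every one is W ⇒ L
(3,2): moves to (2,2)(W), (1,2)(W), (3,1)(W); every one is W ⇒ L
(4,1): moves to (3,1)(W), (2,1)(W), (4,0)(W); every one is W ⇒ L
(4,3): moves to (3,3)(W), (2,3)(W), (4,2)(W); every one is W ⇒ L
(5,4): moves to (4,4)(W), (3,4)(W), (0,4)(W), (5,3)(W), (5,0)(W); every one is W ⇒ L
(5,6): moves to (4,6)(W), (3,6)(W), (0,6)(W), (5,5)(W), (5,2)(W), (5,1)(W); every one is W ⇒ L
(6,0): moves to (5,0)(W), (4,0)(W), (1,0)(W); every one is W ⇒ L
(6,2): moves to (5,2)(W), (4,2)(W), (1,2)(W), (6,1)(W); every one is W ⇒ L
(7,1): moves to (6,1)(W), (5,1)(W), (2,1)(W), (7,0)(W); every one is W ⇒ L
(7,3): moves to (6,3)(W), (5,3)(W), (2,3)(W), (7,2)(W); every one is W ⇒ L
(8,4): moves to (7,4)(W), (6,4)(W), (3,4)(W), (8,3)(W), (8,0)(W); every one is W ⇒ L
(8,6): moves to (7,6)(W), (6,6)(W), (3,6)(W), (8,5)(W), (8,2)(W), (8,1)(W); every one is W ⇒ L
(9,0): moves to (8,0)(W), (7,0)(W), (4,0)(W); every one is W ⇒ L
(9,2): moves to (8,2)(W), (7,2)(W), (4,2)(W), (9,1)(W); every one is W ⇒ L
Every other cell has at least one move into one of the L cells above, so it is W.
L cells per row: a=0: 2, a=1: 2, a=2: 2, a=3: 2, a=4: 2, a=5: 2, a=6: 2, a=7: 2, a=8: 2, a=9: 2; total 20.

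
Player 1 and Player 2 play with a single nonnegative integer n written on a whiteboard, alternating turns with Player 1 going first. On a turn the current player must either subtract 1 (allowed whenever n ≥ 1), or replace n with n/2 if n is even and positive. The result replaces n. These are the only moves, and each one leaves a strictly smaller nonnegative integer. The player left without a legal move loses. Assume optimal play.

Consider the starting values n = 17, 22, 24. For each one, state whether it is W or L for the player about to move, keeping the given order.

17: L, 22: W, 24: W

Work bottom-up. With no move the player to move loses. Otherwise the position is W if at least one move leads to an L position for the opponent, and L if every move leads to a W.
n=0: no move → L
n=1: →0(L), so W
n=2: →1(W) only, which is W, so L
n=3: →2(L), so W
n=4: →2(L), so W
n=5: →4(W) only, which is W, so L
n=6: →5(L), so W
n=7: →6(W) only, which is W, so L
n=8: →7(L), so W
n=9: →8(W) only, which is W, so L
n=10: →5(L), so W
n=11: →10(W) only, which is W, so L
n=12: →11(L), so W
n=13: →12(W) only, which is W, so L
n=14: →7(L), so W
n=15: →14(W) only, which is W, so L
n=16: →15(L), so W
n=17: →16(W) only, which is W, so L
n=18: →9(L), so W
n=19: →18(W) only, which is W, so L
n=20: →19(L), so W
n=21: →20(W) only, which is W, so L
n=22: →11(L), so W
n=23: →22(W) only, which is W, so L
n=24: →23(L), so W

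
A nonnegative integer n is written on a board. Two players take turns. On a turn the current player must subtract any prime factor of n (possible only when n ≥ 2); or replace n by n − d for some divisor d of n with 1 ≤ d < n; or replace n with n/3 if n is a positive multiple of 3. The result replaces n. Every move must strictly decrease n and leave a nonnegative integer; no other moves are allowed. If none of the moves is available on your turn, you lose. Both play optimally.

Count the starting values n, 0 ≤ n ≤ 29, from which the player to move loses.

Use the standard recursion: the mover loses at a terminal position; elsewhere, the mover wins exactly when some move hands the opponent an L position.
n=0: no move → L
n=1: no move → L
n=2: →0(L), so W
n=3: →0(L), so W
n=4: →2(W), 3(W) — all W, so L
n=5: →0(L), so W
n=6: →4(L), so W
n=7: →0(L), so W
n=8: →4(L), so W
n=9: →3(W), 6(W), 8(W) — all W, so L
n=10: →9(L), so W
n=11: →0(L), so W
n=12: →4(L), so W
n=13: →0(L), so W
n=14: →7(W), 12(W), 13(W) — all W, so L
n=15: →14(L), so W
n=16: →14(L), so W
n=17: →0(L), so W
n=18: →9(L), so W
n=19: →0(L), so W
n=20: →10(W), 15(W), 16(W), 18(W), 19(W) — all W, so L
n=21: →14(L), so W
n=22: →20(L), so W
n=23: →0(L), so W
n=24: →20(L), so W
n=25: →20(L), so W
n=26: →13(W), 24(W), 25(W) — all W, so L
n=27: →9(L), so W
n=28: →14(L), so W
n=29: →0(L), so W
L entries with 0 ≤ n ≤ 29: n = 0, 1, 4, 9, 14, 20, 26; that makes 7.

7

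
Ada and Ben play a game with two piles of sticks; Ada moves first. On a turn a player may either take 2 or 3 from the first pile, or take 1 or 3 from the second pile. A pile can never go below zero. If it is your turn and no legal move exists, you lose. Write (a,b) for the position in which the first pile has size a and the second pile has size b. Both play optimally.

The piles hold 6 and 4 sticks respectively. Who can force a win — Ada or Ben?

Ben wins.

Label each position W (a win for the player to move) or L (a loss). A position with no legal move is L; any other position is W exactly when some move reaches an L, and L when every move reaches a W.
No move ever increases a pile, so every position that can arise here has a ≤ 6 and b ≤ 4; it is enough to label the cells with 0 ≤ a ≤ 6 and 0 ≤ b ≤ 4.
Every move lowers a or b (never raises either), so fill the grid row by row in increasing a, and left to right within a row: each cell's successors are then already labelled.
      b=0  b=1  b=2  b=3  b=4
a=0:    L    W    L    W    L
a=1:    L    W    L    W    L
a=2:    W    L    W    L    W
a=3:    W    L    W    L    W
a=4:    W    W    W    W    W
a=5:    L    W    L    W    L
a=6:    L    W    L    W    L
Cells with no legal move (terminal, hence L): (0,0), (1,0).
The remaining L cells, each justified by listing all of its moves:
(0,2): →(0,1)(W) only, which is W, so L
(0,4): →(0,3)(W), (0,1)(W) — all W, so L
(1,2): →(1,1)(W) only, which is W, so L
(1,4): →(1,3)(W), (1,1)(W) — all W, so L
(2,1): →(0,1)(W), (2,0)(W) — all W, so L
(2,3): →(0,3)(W), (2,2)(W), (2,0)(W) — all W, so L
(3,1): →(1,1)(W), (0,1)(W), (3,0)(W) — all W, so L
(3,3): →(1,3)(W), (0,3)(W), (3,2)(W), (3,0)(W) — all W, so L
(5,0): →(3,0)(W), (2,0)(W) — all W, so L
(5,2): →(3,2)(W), (2,2)(W), (5,1)(W) — all W, so L
(5,4): →(3,4)(W), (2,4)(W), (5,3)(W), (5,1)(W) — all W, so L
(6,0): →(4,0)(W), (3,0)(W) — all W, so L
(6,2): →(4,2)(W), (3,2)(W), (6,1)(W) — all W, so L
(6,4): →(4,4)(W), (3,4)(W), (6,3)(W), (6,1)(W) — all W, so L
Every other cell has at least one move into one of the L cells above, so it is W.
The starting position (6,4) is L: whatever Ada does, the opponent receives a W position.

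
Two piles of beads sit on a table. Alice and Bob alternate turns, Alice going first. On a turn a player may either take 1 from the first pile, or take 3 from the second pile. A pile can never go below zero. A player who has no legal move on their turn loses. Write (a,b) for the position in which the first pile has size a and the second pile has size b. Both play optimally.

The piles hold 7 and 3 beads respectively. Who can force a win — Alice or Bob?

Bob wins.

Build the W/L table. Terminal = L. A non-terminal position is W if it has a move to some L; otherwise it is L.
No move ever increases a pile, so every position that can arise here has a ≤ 7 and b ≤ 3; it is enough to label the cells with 0 ≤ a ≤ 7 and 0 ≤ b ≤ 3.
Every move lowers a or b (never raises either), so fill the grid row by row in increasing a, and left to right within a row: each cell's successors are then already labelled.
      b=0  b=1  b=2  b=3
a=0:    L    L    L    W
a=1:    W    W    W    L
a=2:    L    L    L    W
a=3:    W    W    W    L
a=4:    L    L    L    W
a=5:    W    W    W    L
a=6:    L    L    L    W
a=7:    W    W    W    L
Cells with no legal move (terminal, hence L): (0,0), (0,1), (0,2).
The remaining L cells, each justified by listing all of its moves:
(1,3): L (options (0,3)(W), (1,0)(W) are all W)
(2,0): L (sole option (1,0)(W) is W)
(2,1): L (sole option (1,1)(W) is W)
(2,2): L (sole option (1,2)(W) is W)
(3,3): L (options (2,3)(W), (3,0)(W) are all W)
(4,0): L (sole option (3,0)(W) is W)
(4,1): L (sole option (3,1)(W) is W)
(4,2): L (sole option (3,2)(W) is W)
(5,3): L (options (4,3)(W), (5,0)(W) are all W)
(6,0): L (sole option (5,0)(W) is W)
(6,1): L (sole option (5,1)(W) is W)
(6,2): L (sole option (5,2)(W) is W)
(7,3): L (options (6,3)(W), (7,0)(W) are all W)
Every other cell has at least one move into one of the L cells above, so it is W.
The starting position (7,3) is L: whatever Alice does, the opponent receives a W position.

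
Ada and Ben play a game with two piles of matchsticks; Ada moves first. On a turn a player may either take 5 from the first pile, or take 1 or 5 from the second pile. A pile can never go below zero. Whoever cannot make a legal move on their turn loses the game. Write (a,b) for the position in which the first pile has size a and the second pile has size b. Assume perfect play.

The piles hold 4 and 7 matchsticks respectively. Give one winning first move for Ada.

Work bottom-up. With no move the player to move loses. Otherwise the position is W if at least one move leads to an L position for the opponent, and L if every move leads to a W.
No move ever increases a pile, so every position that can arise here has a ≤ 4 and b ≤ 7; it is enough to label the cells with 0 ≤ a ≤ 4 and 0 ≤ b ≤ 7.
Every move lowers a or b (never raises either), so fill the grid row by row in increasing a, and left to right within a row: each cell's successors are then already labelled.
      b=0  b=1  b=2  b=3  b=4  b=5  b=6  b=7
a=0:    L    W    L    W    L    W    L    W
a=1:    L    W    L    W    L    W    L    W
a=2:    L    W    L    W    L    W    L    W
a=3:    L    W    L    W    L    W    L    W
a=4:    L    W    L    W    L    W    L    W
Cells with no legal move (terminal, hence L): (0,0), (1,0), (2,0), (3,0), (4,0).
The remaining L cells, each justified by listing all of its moves:
(0,2): L (sole option (0,1)(W) is W)
(0,4): L (sole option (0,3)(W) is W)
(0,6): L (options (0,5)(W), (0,1)(W) are all W)
(1,2): L (sole option (1,1)(W) is W)
(1,4): L (sole option (1,3)(W) is W)
(1,6): L (options (1,5)(W), (1,1)(W) are all W)
(2,2): L (sole option (2,1)(W) is W)
(2,4): L (sole option (2,3)(W) is W)
(2,6): L (options (2,5)(W), (2,1)(W) are all W)
(3,2): L (sole option (3,1)(W) is W)
(3,4): L (sole option (3,3)(W) is W)
(3,6): L (options (3,5)(W), (3,1)(W) are all W)
(4,2): L (sole option (4,1)(W) is W)
(4,4): L (sole option (4,3)(W) is W)
(4,6): L (options (4,5)(W), (4,1)(W) are all W)
Every other cell has at least one move into one of the L cells above, so it is W.
From (4,7), the L positions reachable in one move are: (4,6), (4,2). Any move reaching one of these is winning.

Move to (4,6).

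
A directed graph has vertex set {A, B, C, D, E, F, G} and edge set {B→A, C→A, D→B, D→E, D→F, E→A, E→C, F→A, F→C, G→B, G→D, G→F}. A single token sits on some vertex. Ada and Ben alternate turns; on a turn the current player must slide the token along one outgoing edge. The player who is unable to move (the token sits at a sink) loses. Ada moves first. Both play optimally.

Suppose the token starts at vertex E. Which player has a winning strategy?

Ada wins.

Work bottom-up. With no move the player to move loses. Otherwise the position is W if at least one move leads to an L position for the opponent, and L if every move leads to a W.
Every edge goes from a vertex to one that appears earlier in the order A, C, B, E, F, D, G, so processing vertices in that order labels each vertex after all of its successors.
A: no outgoing edge → L
C: W (go to A, an L position)
B: W (go to A, an L position)
E: W (go to A, an L position)
F: W (go to A, an L position)
D: L (options F(W), E(W), B(W) are all W)
G: W (go to D, an L position)
From E Ada can move to A, reaching an L position.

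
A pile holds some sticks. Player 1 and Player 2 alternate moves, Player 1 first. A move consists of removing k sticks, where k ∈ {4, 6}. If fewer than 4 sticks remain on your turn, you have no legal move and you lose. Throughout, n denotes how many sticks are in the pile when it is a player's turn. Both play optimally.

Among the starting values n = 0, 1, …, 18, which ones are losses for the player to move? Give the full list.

0, 1, 2, 3, 10, 11, 12, 13

Classify positions by backward induction: terminal positions (no move available) are L. From any other position, the mover wins iff some move reaches an L.
n=0: no move → L
n=1: no move → L
n=2: no move → L
n=3: no move → L
n=4: can move to 0, which is L ⇒ W
n=5: can move to 1, which is L ⇒ W
n=6: can move to 2, which is L ⇒ W
n=7: can move to 3, which is L ⇒ W
n=8: can move to 2, which is L ⇒ W
n=9: can move to 3, which is L ⇒ W
n=10: moves to 6(W), 4(W); every one is W ⇒ L
n=11: moves to 7(W), 5(W); every one is W ⇒ L
n=12: moves to 8(W), 6(W); every one is W ⇒ L
n=13: moves to 9(W), 7(W); every one is W ⇒ L
n=14: can move to 10, which is L ⇒ W
n=15: can move to 11, which is L ⇒ W
n=16: can move to 12, which is L ⇒ W
n=17: can move to 13, which is L ⇒ W
n=18: can move to 12, which is L ⇒ W
Reading off the rows marked L gives the requested list; there are 8 such values of n.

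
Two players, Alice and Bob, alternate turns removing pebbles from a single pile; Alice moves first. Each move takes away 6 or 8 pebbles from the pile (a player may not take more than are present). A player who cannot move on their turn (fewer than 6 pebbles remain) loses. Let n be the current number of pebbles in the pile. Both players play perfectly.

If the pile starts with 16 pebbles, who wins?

Bob wins.

Work bottom-up. With no move the player to move loses. Otherwise the position is W if at least one move leads to an L position for the opponent, and L if every move leads to a W.
n=0: no move → L
n=1: no move → L
n=2: no move → L
n=3: no move → L
n=4: no move → L
n=5: no move → L
n=6: can move to 0, which is L ⇒ W
n=7: can move to 1, which is L ⇒ W
n=8: can move to 2, which is L ⇒ W
n=9: can move to 3, which is L ⇒ W
n=10: can move to 4, which is L ⇒ W
n=11: can move to 5, which is L ⇒ W
n=12: can move to 4, which is L ⇒ W
n=13: can move to 5, which is L ⇒ W
n=14: moves to 8(W), 6(W); every one is W ⇒ L
n=15: moves to 9(W), 7(W); every one is W ⇒ L
n=16: moves to 10(W), 8(W); every one is W ⇒ L
The starting position 16 is L: whatever Alice does, the opponent receives a W position.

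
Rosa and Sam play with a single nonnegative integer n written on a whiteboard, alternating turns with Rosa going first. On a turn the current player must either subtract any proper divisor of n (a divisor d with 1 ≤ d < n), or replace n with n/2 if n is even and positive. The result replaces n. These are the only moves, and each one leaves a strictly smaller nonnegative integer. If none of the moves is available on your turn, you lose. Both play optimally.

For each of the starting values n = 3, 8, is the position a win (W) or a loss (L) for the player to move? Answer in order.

Classify positions by backward induction: terminal positions (no move available) are L. From any other position, the mover wins iff some move reaches an L.
n=0: no move → L
n=1: no move → L
n=2: →1(L), so W
n=3: →2(W) only, which is W, so L
n=4: →3(L), so W
n=5: →4(W) only, which is W, so L
n=6: →3(L), so W
n=7: →6(W) only, which is W, so L
n=8: →7(L), so W

3: L, 8: W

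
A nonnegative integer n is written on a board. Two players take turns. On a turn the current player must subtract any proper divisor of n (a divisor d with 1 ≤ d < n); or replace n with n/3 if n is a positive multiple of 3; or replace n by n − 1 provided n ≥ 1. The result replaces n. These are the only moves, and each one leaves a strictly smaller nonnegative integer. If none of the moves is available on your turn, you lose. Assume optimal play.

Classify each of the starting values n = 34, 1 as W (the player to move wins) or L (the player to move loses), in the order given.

34: L, 1: W

Build the W/L table. Terminal = L. A non-terminal position is W if it has a move to some L; otherwise it is L.
n=0: no move → L
n=1: →0(L), so W
n=2: →1(W) only, which is W, so L
n=3: →2(L), so W
n=4: →2(L), so W
n=5: →4(W) only, which is W, so L
n=6: →2(L), so W
n=7: →6(W) only, which is W, so L
n=8: →7(L), so W
n=9: →3(W), 6(W), 8(W) — all W, so L
n=10: →5(L), so W
n=11: →10(W) only, which is W, so L
n=12: →9(L), so W
n=13: →12(W) only, which is W, so L
n=14: →7(L), so W
n=15: →5(L), so W
n=16: →8(W), 12(W), 14(W), 15(W) — all W, so L
n=17: →16(L), so W
n=18: →9(L), so W
n=19: →18(W) only, which is W, so L
n=20: →16(L), so W
n=21: →7(L), so W
n=22: →11(L), so W
n=23: →22(W) only, which is W, so L
n=24: →16(L), so W
n=25: →20(W), 24(W) — all W, so L
n=26: →13(L), so W
n=27: →9(L), so W
n=28: →14(W), 21(W), 24(W), 26(W), 27(W) — all W, so L
n=29: →28(L), so W
n=30: →25(L), so W
n=31: →30(W) only, which is W, so L
n=32: →16(L), so W
n=33: →11(L), so W
n=34: →17(W), 32(W), 33(W) — all W, so L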